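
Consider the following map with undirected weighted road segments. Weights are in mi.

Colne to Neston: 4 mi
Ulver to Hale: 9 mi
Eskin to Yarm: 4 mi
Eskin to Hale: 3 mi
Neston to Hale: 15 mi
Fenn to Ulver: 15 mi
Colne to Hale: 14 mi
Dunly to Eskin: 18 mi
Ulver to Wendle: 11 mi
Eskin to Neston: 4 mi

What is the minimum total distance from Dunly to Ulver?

30 mi

Running Dijkstra from Dunly:
Dunly: 0
Eskin: 18  (via Dunly)
Hale: 21  (via Eskin)
Neston: 22  (via Eskin)
Yarm: 22  (via Eskin)
Colne: 26  (via Neston)
Ulver: 30  (via Hale)
Shortest route: Dunly → Eskin → Hale → Ulver = 30 mi.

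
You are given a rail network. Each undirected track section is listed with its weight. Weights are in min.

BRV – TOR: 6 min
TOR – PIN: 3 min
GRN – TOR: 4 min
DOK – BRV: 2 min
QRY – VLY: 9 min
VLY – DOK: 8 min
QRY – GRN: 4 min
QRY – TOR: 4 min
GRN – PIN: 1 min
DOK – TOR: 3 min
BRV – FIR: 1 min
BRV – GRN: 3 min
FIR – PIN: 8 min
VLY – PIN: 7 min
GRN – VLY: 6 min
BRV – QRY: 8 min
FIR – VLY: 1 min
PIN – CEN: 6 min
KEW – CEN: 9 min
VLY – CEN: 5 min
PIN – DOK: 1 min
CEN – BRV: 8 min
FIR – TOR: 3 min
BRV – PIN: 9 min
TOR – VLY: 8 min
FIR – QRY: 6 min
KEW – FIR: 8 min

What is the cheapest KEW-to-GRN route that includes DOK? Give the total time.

13 min

Shortest KEW→DOK: KEW–FIR–BRV–DOK = 11
Best DOK to GRN: DOK–PIN–GRN costing 2
Total via DOK: 11 + 2 = 13 min.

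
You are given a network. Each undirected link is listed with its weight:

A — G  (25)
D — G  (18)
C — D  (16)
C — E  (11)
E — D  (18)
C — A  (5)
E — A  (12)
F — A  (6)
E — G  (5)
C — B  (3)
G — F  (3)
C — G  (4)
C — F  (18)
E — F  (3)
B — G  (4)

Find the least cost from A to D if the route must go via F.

27

Shortest A→F: A → F = 6
Best F to D: F → E → D costing 21
Total via F: 6 + 21 = 27.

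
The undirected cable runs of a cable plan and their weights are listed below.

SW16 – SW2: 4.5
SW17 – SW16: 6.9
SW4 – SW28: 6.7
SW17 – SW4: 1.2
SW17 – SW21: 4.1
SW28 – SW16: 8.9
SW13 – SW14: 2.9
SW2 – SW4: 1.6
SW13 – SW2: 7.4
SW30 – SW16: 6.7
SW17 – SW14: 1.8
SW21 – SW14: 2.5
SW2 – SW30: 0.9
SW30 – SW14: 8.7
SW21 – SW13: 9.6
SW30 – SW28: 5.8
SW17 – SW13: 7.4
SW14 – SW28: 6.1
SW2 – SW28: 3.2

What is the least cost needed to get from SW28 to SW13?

Settle nodes by increasing distance from SW28:
SW28: 0
SW2: 3.2  (via SW28)
SW30: 4.1  (via SW2)
SW4: 4.8  (via SW2)
SW17: 6  (via SW4)
SW14: 6.1  (via SW28)
SW16: 7.7  (via SW2)
SW21: 8.6  (via SW14)
SW13: 9  (via SW14)
Shortest route: SW28 → SW14 → SW13 = 9.

9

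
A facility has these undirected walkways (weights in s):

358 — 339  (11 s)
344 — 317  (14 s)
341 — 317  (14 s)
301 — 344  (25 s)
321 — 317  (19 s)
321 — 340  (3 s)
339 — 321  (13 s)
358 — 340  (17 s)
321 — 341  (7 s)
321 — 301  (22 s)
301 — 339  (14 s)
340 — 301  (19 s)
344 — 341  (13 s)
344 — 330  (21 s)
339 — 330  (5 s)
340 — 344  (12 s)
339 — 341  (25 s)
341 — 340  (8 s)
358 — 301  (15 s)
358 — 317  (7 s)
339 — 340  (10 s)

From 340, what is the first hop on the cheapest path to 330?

339

Compare a few routes:
340 - 321 - 339 - 330: 3+13+5 = 21
340 - 339 - 330: 10+5 = 15
The minimum is 15 s via 340 - 339 - 330.
So from 340 the first move is to 339.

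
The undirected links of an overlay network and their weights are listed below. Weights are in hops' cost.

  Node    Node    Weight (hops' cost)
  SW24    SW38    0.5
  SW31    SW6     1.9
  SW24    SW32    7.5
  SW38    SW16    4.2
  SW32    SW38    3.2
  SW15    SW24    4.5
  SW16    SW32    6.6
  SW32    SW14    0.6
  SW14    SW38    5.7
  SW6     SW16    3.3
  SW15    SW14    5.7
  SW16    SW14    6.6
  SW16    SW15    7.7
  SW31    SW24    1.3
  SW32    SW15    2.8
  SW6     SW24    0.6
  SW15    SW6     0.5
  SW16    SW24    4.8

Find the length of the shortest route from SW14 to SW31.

5.6 hops' cost

Shortest distances from SW14:
SW14: 0
SW32: 0.6  (via SW14)
SW15: 3.4  (via SW32)
SW38: 3.8  (via SW32)
SW6: 3.9  (via SW15)
SW24: 4.3  (via SW38)
SW31: 5.6  (via SW24)
Shortest route: SW14 → SW32 → SW38 → SW24 → SW31 = 5.6 hops' cost.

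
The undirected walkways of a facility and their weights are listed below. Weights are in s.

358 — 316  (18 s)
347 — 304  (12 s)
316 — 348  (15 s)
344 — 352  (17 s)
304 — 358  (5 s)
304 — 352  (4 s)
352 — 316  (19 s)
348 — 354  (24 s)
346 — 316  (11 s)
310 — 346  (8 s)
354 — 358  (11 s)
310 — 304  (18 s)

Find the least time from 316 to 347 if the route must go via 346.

Best 316 to 346: 316 → 346 costing 11
Shortest 346→347: 346 → 310 → 304 → 347 = 38
Total via 346: 11 + 38 = 49 s.

49 s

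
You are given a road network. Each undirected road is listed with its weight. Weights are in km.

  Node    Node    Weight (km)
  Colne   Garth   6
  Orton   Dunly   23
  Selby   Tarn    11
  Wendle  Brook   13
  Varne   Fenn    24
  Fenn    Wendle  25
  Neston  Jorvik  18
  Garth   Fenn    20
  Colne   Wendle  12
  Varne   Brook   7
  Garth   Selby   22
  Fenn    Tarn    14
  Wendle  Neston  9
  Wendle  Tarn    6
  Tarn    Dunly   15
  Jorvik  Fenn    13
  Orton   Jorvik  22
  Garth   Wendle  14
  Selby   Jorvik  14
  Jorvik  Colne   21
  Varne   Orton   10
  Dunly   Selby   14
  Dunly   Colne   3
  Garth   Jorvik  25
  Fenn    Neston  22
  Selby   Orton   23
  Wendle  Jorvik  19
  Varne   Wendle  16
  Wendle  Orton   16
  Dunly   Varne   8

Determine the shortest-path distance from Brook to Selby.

Candidate routes:
Brook → Varne → Orton → Selby: 7+10+23 = 40
Brook → Varne → Wendle → Tarn → Selby: 7+16+6+11 = 40
Brook → Varne → Dunly → Selby: 7+8+14 = 29
Brook → Wendle → Tarn → Selby: 13+6+11 = 30
Cheapest is Brook → Varne → Dunly → Selby at 29 km.

29 km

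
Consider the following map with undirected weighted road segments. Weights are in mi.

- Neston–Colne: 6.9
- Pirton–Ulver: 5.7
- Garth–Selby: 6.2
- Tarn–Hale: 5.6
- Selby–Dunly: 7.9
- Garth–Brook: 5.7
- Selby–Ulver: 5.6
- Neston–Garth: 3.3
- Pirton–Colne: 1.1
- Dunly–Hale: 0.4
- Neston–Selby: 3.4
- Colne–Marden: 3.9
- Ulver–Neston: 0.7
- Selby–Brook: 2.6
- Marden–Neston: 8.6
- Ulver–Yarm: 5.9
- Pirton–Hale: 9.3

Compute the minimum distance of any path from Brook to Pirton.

12.4 mi

Shortest distances from Brook:
Brook: 0
Selby: 2.6  (via Brook)
Garth: 5.7  (via Brook)
Neston: 6  (via Selby)
Ulver: 6.7  (via Neston)
Dunly: 10.5  (via Selby)
Hale: 10.9  (via Dunly)
Pirton: 12.4  (via Ulver)
Shortest route: Brook → Selby → Neston → Ulver → Pirton = 12.4 mi.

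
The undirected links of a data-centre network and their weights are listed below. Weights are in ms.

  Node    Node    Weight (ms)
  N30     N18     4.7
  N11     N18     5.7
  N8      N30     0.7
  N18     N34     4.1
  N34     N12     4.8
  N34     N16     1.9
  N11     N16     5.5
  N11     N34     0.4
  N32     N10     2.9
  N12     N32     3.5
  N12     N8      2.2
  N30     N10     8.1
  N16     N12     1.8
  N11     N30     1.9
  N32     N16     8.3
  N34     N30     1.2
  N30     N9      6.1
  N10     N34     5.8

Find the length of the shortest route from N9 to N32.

12.5 ms

Settle nodes by increasing distance from N9:
N9: 0
N30: 6.1  (via N9)
N8: 6.8  (via N30)
N34: 7.3  (via N30)
N11: 7.7  (via N34)
N12: 9  (via N8)
N16: 9.2  (via N34)
N18: 10.8  (via N30)
N32: 12.5  (via N12)
Shortest route: N9 → N30 → N8 → N12 → N32 = 12.5 ms.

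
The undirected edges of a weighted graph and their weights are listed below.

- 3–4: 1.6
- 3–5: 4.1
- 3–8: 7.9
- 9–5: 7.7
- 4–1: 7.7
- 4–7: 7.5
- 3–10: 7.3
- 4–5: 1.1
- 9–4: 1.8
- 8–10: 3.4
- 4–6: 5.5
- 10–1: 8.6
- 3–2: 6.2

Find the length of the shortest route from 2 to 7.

15.3

Settle nodes by increasing distance from 2:
2: 0
3: 6.2  (via 2)
4: 7.8  (via 3)
5: 8.9  (via 4)
9: 9.6  (via 4)
6: 13.3  (via 4)
10: 13.5  (via 3)
8: 14.1  (via 3)
7: 15.3  (via 4)
Shortest route: 2 → 3 → 4 → 7 = 15.3.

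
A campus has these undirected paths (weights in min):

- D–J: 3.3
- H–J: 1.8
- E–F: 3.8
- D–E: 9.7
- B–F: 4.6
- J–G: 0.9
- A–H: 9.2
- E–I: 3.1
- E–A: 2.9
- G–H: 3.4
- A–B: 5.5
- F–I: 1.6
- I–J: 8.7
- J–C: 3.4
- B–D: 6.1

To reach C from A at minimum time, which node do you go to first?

Compare a few routes:
A - H - J - C: 9.2+1.8+3.4 = 14.4
A - H - G - J - C: 9.2+3.4+0.9+3.4 = 16.9
The minimum is 14.4 min via A - H - J - C.
So from A the first move is to H.

H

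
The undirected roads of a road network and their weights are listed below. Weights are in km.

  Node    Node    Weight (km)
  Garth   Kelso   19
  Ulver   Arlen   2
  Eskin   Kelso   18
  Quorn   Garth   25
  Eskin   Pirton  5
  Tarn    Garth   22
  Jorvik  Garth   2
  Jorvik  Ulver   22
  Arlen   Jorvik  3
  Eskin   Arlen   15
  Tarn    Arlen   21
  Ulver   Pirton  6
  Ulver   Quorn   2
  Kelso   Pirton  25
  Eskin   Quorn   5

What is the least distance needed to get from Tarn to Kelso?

41 km

Compare a few routes:
Tarn → Arlen → Jorvik → Garth → Kelso: 21+3+2+19 = 45
Tarn → Arlen → Ulver → Quorn → Eskin → Kelso: 21+2+2+5+18 = 48
Tarn → Arlen → Ulver → Pirton → Eskin → Kelso: 21+2+6+5+18 = 52
Tarn → Garth → Kelso: 22+19 = 41
Cheapest is Tarn → Garth → Kelso at 41 km.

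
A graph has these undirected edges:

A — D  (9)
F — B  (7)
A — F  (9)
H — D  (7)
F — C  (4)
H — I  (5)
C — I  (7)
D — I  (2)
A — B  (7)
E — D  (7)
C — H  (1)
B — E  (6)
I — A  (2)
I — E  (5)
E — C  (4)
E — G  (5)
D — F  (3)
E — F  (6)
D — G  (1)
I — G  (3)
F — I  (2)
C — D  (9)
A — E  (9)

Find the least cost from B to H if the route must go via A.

14

Best B to A: B → A costing 7
Shortest A→H: A → I → H = 7
Total via A: 7 + 7 = 14.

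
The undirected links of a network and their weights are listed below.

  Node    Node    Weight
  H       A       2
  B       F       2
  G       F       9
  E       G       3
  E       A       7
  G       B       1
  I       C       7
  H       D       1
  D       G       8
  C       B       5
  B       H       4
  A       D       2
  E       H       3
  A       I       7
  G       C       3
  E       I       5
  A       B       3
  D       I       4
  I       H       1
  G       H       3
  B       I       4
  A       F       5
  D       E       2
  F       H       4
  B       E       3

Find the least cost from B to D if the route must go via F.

7

Best B to F: B–F costing 2
Best F to D: F–H–D costing 5
Total via F: 2 + 5 = 7.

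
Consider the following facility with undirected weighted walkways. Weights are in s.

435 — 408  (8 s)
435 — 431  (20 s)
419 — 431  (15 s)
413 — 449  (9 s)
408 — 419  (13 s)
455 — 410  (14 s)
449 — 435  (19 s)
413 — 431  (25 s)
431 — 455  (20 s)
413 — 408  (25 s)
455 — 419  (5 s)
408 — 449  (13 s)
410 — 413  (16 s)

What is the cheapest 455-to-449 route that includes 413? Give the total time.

Shortest 455→413: 455 → 410 → 413 = 30
Shortest 413→449: 413 → 449 = 9
Total via 413: 30 + 9 = 39 s.

39 s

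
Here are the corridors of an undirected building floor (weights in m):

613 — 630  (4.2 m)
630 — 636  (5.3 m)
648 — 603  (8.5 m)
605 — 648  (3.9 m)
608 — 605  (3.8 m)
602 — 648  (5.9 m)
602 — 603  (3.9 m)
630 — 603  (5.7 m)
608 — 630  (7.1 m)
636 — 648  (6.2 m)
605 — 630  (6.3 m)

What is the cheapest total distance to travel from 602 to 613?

Settle nodes by increasing distance from 602:
602: 0
603: 3.9  (via 602)
648: 5.9  (via 602)
630: 9.6  (via 603)
605: 9.8  (via 648)
636: 12.1  (via 648)
608: 13.6  (via 605)
613: 13.8  (via 630)
Shortest route: 602–603–630–613 = 13.8 m.

13.8 m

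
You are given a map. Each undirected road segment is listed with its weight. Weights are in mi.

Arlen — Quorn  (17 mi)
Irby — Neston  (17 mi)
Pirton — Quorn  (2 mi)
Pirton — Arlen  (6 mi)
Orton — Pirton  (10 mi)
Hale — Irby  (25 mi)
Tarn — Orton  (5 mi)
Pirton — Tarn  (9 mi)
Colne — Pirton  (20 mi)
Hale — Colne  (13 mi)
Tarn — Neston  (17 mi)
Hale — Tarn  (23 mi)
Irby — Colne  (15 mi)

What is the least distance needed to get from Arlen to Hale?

38 mi

Candidate routes:
Arlen–Pirton–Colne–Hale: 6+20+13 = 39
Arlen–Pirton–Tarn–Hale: 6+9+23 = 38
Arlen–Pirton–Orton–Tarn–Hale: 6+10+5+23 = 44
Cheapest is Arlen–Pirton–Tarn–Hale at 38 mi.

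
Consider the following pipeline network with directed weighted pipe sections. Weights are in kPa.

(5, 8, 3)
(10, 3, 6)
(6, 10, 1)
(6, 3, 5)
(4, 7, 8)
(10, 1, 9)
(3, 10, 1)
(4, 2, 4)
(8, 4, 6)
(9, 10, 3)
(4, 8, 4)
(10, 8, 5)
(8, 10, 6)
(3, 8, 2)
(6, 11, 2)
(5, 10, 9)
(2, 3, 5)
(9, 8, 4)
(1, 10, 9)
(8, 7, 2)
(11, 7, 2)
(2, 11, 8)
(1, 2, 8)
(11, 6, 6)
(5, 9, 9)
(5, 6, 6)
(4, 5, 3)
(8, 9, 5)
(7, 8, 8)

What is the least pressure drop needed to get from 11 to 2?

Settle nodes by increasing distance from 11:
11: 0
7: 2  (via 11)
6: 6  (via 11)
10: 7  (via 6)
8: 10  (via 7)
3: 11  (via 6)
9: 15  (via 8)
1: 16  (via 10)
4: 16  (via 8)
5: 19  (via 4)
2: 20  (via 4)
Shortest route: 11 → 7 → 8 → 4 → 2 = 20 kPa.

20 kPa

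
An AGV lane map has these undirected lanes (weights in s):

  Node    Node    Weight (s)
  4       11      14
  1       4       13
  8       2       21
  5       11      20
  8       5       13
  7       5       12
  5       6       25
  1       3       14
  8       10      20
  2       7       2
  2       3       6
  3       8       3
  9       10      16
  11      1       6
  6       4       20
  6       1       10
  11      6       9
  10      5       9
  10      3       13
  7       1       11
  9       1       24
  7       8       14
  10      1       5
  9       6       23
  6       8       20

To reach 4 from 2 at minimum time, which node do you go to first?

Candidate routes:
2 - 7 - 1 - 4: 2+11+13 = 26
2 - 7 - 1 - 11 - 4: 2+11+6+14 = 33
The minimum is 26 s via 2 - 7 - 1 - 4.
So from 2 the first move is to 7.

7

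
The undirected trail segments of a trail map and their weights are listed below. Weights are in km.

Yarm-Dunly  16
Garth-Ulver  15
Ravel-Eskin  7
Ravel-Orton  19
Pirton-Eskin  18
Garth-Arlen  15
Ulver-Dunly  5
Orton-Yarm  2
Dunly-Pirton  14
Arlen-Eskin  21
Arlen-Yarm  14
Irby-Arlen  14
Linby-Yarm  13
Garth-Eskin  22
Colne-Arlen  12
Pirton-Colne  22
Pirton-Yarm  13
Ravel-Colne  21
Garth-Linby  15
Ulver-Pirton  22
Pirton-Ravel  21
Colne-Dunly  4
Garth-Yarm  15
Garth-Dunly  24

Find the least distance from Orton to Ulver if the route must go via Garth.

32 km

Best Orton to Garth: Orton → Yarm → Garth costing 17
Best Garth to Ulver: Garth → Ulver costing 15
Total via Garth: 17 + 15 = 32 km.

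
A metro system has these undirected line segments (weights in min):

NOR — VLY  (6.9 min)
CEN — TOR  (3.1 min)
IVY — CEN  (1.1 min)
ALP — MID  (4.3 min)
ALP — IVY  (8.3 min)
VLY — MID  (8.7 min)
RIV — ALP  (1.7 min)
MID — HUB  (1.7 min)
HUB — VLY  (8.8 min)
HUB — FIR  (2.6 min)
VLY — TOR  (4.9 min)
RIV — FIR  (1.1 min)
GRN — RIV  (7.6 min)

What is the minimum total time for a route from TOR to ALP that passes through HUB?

19.1 min

Shortest TOR→HUB: TOR → VLY → HUB = 13.7
Shortest HUB→ALP: HUB → FIR → RIV → ALP = 5.4
Total via HUB: 13.7 + 5.4 = 19.1 min.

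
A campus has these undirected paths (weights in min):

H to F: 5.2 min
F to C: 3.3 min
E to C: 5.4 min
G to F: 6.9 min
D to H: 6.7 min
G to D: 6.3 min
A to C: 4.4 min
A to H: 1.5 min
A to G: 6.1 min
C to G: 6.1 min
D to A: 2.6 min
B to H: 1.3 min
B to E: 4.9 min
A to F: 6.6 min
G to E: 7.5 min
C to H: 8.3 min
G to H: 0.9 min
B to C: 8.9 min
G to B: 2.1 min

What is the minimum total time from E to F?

Shortest distances from E:
E: 0
B: 4.9  (via E)
C: 5.4  (via E)
H: 6.2  (via B)
G: 7  (via B)
A: 7.7  (via H)
F: 8.7  (via C)
Shortest route: E → C → F = 8.7 min.

8.7 min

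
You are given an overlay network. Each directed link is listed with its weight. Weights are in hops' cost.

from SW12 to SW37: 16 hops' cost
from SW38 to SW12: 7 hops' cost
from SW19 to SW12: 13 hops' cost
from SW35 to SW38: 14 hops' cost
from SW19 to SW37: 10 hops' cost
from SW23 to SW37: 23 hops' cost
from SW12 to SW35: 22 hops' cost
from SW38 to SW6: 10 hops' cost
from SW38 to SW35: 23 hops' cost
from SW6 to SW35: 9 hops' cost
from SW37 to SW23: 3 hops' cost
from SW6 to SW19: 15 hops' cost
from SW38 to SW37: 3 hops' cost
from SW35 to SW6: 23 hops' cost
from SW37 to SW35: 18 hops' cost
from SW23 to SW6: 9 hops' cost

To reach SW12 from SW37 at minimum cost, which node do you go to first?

Enumerating some paths:
SW37 → SW35 → SW6 → SW19 → SW12: 18+23+15+13 = 69
SW37 → SW35 → SW38 → SW12: 18+14+7 = 39
SW37 → SW23 → SW6 → SW19 → SW12: 3+9+15+13 = 40
SW37 → SW23 → SW6 → SW35 → SW38 → SW12: 3+9+9+14+7 = 42
Cheapest is SW37 → SW35 → SW38 → SW12 at 39 hops' cost.
So from SW37 the first move is to SW35.

SW35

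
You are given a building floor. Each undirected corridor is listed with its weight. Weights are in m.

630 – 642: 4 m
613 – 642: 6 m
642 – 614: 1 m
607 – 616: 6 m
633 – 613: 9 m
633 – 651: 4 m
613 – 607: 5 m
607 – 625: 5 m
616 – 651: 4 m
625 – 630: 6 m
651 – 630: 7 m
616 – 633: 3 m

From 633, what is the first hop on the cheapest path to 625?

Candidate routes:
633–651–630–625: 4+7+6 = 17
633–613–607–625: 9+5+5 = 19
633–651–616–607–625: 4+4+6+5 = 19
633–616–607–625: 3+6+5 = 14
Cheapest is 633–616–607–625 at 14 m.
So from 633 the first move is to 616.

616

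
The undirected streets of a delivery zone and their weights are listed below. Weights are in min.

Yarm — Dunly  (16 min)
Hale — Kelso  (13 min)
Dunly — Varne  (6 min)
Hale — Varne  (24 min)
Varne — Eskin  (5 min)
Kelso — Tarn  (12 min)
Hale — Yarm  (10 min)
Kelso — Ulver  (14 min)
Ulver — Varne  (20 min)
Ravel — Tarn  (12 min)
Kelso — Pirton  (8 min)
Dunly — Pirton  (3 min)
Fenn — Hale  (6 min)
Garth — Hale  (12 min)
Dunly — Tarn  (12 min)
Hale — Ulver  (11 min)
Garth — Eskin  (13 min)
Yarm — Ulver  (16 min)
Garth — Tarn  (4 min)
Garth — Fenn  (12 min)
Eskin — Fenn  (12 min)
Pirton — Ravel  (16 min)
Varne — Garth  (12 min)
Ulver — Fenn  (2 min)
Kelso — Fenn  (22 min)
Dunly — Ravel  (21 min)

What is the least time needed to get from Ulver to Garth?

Compare a few routes:
Ulver - Hale - Garth: 11+12 = 23
Ulver - Fenn - Hale - Garth: 2+6+12 = 20
Ulver - Fenn - Eskin - Garth: 2+12+13 = 27
Ulver - Fenn - Garth: 2+12 = 14
Cheapest is Ulver - Fenn - Garth at 14 min.

14 min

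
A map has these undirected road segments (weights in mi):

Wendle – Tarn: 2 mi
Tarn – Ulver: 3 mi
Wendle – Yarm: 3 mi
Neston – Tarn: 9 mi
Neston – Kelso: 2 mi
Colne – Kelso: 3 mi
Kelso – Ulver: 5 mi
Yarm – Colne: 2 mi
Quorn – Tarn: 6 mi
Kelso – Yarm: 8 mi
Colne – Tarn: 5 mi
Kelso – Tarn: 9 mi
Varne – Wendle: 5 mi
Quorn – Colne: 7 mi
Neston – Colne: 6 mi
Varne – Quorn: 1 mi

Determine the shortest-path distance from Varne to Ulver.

10 mi

Compare a few routes:
Varne–Quorn–Tarn–Ulver: 1+6+3 = 10
Varne–Quorn–Colne–Kelso–Ulver: 1+7+3+5 = 16
The minimum is 10 mi via Varne–Quorn–Tarn–Ulver.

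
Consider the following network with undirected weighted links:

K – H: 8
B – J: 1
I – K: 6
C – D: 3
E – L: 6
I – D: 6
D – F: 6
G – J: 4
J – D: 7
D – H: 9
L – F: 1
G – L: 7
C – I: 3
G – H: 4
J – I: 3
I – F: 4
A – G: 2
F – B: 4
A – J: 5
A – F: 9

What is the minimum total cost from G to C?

Compare a few routes:
G - J - D - C: 4+7+3 = 14
G - J - I - C: 4+3+3 = 10
G - A - J - I - C: 2+5+3+3 = 13
G - L - F - I - C: 7+1+4+3 = 15
Cheapest is G - J - I - C at 10.

10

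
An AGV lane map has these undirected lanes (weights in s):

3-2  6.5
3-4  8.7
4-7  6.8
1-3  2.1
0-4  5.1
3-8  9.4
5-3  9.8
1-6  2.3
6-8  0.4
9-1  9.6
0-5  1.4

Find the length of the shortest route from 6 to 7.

19.9 s

Enumerating some paths:
6 → 8 → 3 → 4 → 7: 0.4+9.4+8.7+6.8 = 25.3
6 → 1 → 3 → 4 → 7: 2.3+2.1+8.7+6.8 = 19.9
6 → 1 → 3 → 5 → 0 → 4 → 7: 2.3+2.1+9.8+1.4+5.1+6.8 = 27.5
The minimum is 19.9 s via 6 → 1 → 3 → 4 → 7.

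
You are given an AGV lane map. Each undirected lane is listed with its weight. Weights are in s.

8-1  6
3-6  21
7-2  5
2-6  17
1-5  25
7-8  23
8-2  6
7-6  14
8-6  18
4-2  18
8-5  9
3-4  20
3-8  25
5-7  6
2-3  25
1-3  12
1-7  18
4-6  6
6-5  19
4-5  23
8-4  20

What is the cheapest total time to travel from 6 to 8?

Running Dijkstra from 6:
6: 0
4: 6  (via 6)
7: 14  (via 6)
2: 17  (via 6)
8: 18  (via 6)
Shortest route: 6–8 = 18 s.

18 s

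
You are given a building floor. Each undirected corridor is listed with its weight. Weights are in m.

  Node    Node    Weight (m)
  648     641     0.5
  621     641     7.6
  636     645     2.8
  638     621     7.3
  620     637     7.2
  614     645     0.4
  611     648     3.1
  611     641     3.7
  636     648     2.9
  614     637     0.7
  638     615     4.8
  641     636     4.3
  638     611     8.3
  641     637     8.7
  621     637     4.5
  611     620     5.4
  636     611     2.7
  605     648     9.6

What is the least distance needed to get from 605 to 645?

15.3 m

Compare a few routes:
605–648–641–636–645: 9.6+0.5+4.3+2.8 = 17.2
605–648–636–645: 9.6+2.9+2.8 = 15.3
Cheapest is 605–648–636–645 at 15.3 m.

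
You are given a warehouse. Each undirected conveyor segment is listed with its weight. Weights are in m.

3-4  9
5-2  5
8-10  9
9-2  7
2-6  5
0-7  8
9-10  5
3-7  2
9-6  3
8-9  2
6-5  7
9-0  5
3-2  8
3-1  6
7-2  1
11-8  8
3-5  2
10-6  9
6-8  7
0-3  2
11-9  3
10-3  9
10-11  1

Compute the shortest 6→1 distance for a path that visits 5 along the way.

Shortest 6→5: 6 → 5 = 7
Best 5 to 1: 5 → 3 → 1 costing 8
Total via 5: 7 + 8 = 15 m.

15 m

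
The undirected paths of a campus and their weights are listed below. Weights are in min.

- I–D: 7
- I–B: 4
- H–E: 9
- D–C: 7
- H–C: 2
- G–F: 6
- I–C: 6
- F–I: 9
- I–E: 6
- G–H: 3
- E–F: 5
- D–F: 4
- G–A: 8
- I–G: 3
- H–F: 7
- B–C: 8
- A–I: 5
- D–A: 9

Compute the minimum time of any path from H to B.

10 min

Running Dijkstra from H:
H: 0
C: 2  (via H)
G: 3  (via H)
I: 6  (via G)
F: 7  (via H)
D: 9  (via C)
E: 9  (via H)
B: 10  (via C)
Shortest route: H–C–B = 10 min.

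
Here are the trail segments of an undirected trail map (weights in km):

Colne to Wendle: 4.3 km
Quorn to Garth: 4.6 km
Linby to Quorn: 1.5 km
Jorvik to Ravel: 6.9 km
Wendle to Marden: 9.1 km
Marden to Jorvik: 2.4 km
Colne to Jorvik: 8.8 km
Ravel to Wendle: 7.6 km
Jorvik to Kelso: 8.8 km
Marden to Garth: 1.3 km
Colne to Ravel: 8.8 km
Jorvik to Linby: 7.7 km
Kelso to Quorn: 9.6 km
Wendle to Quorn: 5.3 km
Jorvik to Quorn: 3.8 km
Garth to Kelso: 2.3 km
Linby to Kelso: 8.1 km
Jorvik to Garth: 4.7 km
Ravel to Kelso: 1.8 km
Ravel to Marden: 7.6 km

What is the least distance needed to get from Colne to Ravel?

8.8 km

Compare a few routes:
Colne–Jorvik–Ravel: 8.8+6.9 = 15.7
Colne–Ravel: 8.8 = 8.8
Colne–Wendle–Ravel: 4.3+7.6 = 11.9
Cheapest is Colne–Ravel at 8.8 km.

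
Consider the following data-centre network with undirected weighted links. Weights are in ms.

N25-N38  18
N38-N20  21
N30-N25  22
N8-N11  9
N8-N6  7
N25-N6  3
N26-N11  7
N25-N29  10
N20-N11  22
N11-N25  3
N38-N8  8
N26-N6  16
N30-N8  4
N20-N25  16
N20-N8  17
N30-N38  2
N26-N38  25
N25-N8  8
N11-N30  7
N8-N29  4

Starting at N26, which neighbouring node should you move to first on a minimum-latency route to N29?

Enumerating some paths:
N26 → N11 → N30 → N8 → N29: 7+7+4+4 = 22
N26 → N11 → N25 → N8 → N29: 7+3+8+4 = 22
N26 → N11 → N25 → N29: 7+3+10 = 20
The minimum is 20 ms via N26 → N11 → N25 → N29.
So from N26 the first move is to N11.

N11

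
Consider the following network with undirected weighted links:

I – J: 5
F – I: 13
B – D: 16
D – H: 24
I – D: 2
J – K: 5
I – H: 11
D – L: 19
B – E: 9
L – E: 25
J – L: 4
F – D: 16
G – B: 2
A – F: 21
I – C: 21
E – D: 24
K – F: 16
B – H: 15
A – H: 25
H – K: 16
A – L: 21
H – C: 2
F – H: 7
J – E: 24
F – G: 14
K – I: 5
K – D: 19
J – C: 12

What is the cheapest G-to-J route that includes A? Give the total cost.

Shortest G→A: G–F–A = 35
Shortest A→J: A–L–J = 25
Total via A: 35 + 25 = 60.

60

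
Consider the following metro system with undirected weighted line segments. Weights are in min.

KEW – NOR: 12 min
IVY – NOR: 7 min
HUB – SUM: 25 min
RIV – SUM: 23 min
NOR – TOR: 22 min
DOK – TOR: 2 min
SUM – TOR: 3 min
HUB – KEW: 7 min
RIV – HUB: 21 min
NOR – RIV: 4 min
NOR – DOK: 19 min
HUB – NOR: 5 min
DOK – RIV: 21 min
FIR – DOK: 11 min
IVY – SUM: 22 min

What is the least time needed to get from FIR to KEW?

Compare a few routes:
FIR - DOK - TOR - NOR - KEW: 11+2+22+12 = 47
FIR - DOK - NOR - KEW: 11+19+12 = 42
FIR - DOK - TOR - NOR - HUB - KEW: 11+2+22+5+7 = 47
FIR - DOK - TOR - SUM - HUB - KEW: 11+2+3+25+7 = 48
Cheapest is FIR - DOK - NOR - KEW at 42 min.

42 min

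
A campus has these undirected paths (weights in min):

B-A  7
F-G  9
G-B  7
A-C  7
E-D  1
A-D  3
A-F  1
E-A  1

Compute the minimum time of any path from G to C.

Enumerating some paths:
G - F - A - C: 9+1+7 = 17
G - B - A - C: 7+7+7 = 21
Cheapest is G - F - A - C at 17 min.

17 min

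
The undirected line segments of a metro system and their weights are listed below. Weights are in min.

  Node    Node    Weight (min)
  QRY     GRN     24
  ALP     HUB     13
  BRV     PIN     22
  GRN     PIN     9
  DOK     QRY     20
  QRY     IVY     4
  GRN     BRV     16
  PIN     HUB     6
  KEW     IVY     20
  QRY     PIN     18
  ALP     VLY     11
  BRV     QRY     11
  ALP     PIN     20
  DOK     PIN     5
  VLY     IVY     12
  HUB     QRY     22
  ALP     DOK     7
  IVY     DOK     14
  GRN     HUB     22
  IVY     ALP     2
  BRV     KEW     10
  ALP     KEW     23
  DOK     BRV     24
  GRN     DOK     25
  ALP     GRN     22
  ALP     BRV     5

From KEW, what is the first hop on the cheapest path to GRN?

BRV

Compare a few routes:
KEW → BRV → ALP → GRN: 10+5+22 = 37
KEW → BRV → GRN: 10+16 = 26
KEW → BRV → ALP → DOK → PIN → GRN: 10+5+7+5+9 = 36
The minimum is 26 min via KEW → BRV → GRN.
So from KEW the first move is to BRV.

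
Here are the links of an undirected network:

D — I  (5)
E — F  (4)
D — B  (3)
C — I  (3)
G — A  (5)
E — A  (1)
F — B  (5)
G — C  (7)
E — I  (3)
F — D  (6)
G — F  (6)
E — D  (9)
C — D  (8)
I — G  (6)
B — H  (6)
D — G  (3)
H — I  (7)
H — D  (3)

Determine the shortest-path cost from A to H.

11

Compare a few routes:
A → E → D → H: 1+9+3 = 13
A → E → I → H: 1+3+7 = 11
A → E → F → D → H: 1+4+6+3 = 14
A → E → I → D → H: 1+3+5+3 = 12
The minimum is 11 via A → E → I → H.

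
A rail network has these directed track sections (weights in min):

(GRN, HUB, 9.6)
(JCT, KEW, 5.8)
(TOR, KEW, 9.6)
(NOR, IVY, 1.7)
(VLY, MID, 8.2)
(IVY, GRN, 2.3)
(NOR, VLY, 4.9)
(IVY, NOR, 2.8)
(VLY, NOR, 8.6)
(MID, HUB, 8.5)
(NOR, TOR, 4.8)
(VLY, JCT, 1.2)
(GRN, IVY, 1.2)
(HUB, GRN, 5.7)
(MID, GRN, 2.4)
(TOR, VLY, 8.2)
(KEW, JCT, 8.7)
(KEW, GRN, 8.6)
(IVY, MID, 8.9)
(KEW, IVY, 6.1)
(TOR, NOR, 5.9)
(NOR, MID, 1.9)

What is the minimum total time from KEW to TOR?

13.7 min

Shortest distances from KEW:
KEW: 0
IVY: 6.1  (via KEW)
GRN: 8.4  (via IVY)
JCT: 8.7  (via KEW)
NOR: 8.9  (via IVY)
MID: 10.8  (via NOR)
TOR: 13.7  (via NOR)
Shortest route: KEW–IVY–NOR–TOR = 13.7 min.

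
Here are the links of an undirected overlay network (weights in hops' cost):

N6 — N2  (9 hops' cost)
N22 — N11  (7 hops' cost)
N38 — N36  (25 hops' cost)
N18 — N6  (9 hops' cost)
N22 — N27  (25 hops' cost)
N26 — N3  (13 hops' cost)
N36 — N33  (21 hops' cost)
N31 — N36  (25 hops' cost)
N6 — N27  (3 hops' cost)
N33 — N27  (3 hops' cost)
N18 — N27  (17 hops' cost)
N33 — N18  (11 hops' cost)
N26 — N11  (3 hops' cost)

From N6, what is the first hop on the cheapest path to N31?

Enumerating some paths:
N6 → N27 → N33 → N36 → N31: 3+3+21+25 = 52
N6 → N18 → N33 → N36 → N31: 9+11+21+25 = 66
The minimum is 52 hops' cost via N6 → N27 → N33 → N36 → N31.
So from N6 the first move is to N27.

N27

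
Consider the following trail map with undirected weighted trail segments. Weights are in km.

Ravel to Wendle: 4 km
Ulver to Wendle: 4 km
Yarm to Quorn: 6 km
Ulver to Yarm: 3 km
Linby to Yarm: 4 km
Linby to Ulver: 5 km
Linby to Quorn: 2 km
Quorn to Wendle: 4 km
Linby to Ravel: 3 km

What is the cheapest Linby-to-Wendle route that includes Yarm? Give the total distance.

11 km

Shortest Linby→Yarm: Linby–Yarm = 4
Best Yarm to Wendle: Yarm–Ulver–Wendle costing 7
Total via Yarm: 4 + 7 = 11 km.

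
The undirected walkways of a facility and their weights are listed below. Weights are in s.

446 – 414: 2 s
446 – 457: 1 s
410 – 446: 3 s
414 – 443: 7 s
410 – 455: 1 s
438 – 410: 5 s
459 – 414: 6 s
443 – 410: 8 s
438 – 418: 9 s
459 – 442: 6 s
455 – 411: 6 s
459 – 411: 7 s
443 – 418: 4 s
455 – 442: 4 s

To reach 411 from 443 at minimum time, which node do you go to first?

410

Compare a few routes:
443–410–455–411: 8+1+6 = 15
443–414–459–411: 7+6+7 = 20
443–414–446–410–455–411: 7+2+3+1+6 = 19
Cheapest is 443–410–455–411 at 15 s.
So from 443 the first move is to 410.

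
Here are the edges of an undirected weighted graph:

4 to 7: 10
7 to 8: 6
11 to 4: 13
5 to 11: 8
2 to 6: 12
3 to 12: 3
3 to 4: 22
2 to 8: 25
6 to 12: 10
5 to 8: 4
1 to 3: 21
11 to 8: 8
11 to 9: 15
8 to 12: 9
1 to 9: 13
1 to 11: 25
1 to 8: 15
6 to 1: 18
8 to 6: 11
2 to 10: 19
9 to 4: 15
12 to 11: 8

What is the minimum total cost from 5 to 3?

16

Shortest distances from 5:
5: 0
8: 4  (via 5)
11: 8  (via 5)
7: 10  (via 8)
12: 13  (via 8)
6: 15  (via 8)
3: 16  (via 12)
Shortest route: 5 → 8 → 12 → 3 = 16.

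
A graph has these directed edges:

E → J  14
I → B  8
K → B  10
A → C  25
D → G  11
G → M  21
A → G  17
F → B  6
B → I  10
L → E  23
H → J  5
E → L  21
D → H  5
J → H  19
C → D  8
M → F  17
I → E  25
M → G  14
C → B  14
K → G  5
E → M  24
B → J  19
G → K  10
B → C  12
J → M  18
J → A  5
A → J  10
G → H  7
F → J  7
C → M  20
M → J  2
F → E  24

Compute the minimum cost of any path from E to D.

Running Dijkstra from E:
E: 0
J: 14  (via E)
A: 19  (via J)
L: 21  (via E)
M: 24  (via E)
H: 33  (via J)
G: 36  (via A)
F: 41  (via M)
C: 44  (via A)
K: 46  (via G)
B: 47  (via F)
D: 52  (via C)
Shortest route: E → J → A → C → D = 52.

52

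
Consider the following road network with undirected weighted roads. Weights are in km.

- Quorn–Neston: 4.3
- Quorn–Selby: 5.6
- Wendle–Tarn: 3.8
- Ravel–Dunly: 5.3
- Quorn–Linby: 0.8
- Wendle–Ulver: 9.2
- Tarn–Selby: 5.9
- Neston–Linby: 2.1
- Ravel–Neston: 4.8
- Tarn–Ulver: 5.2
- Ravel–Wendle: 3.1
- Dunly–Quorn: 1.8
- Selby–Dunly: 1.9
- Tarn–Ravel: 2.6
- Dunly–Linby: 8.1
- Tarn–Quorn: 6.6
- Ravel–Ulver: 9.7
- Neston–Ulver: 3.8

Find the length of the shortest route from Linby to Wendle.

Settle nodes by increasing distance from Linby:
Linby: 0
Quorn: 0.8  (via Linby)
Neston: 2.1  (via Linby)
Dunly: 2.6  (via Quorn)
Selby: 4.5  (via Dunly)
Ulver: 5.9  (via Neston)
Ravel: 6.9  (via Neston)
Tarn: 7.4  (via Quorn)
Wendle: 10  (via Ravel)
Shortest route: Linby–Neston–Ravel–Wendle = 10 km.

10 km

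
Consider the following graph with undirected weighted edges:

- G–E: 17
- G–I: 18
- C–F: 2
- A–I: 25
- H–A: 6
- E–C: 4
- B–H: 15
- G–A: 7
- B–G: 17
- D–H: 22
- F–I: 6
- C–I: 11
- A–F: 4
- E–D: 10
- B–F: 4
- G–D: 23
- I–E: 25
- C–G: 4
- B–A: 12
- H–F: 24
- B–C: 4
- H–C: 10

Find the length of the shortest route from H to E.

14

Enumerating some paths:
H–A–F–C–E: 6+4+2+4 = 16
H–C–E: 10+4 = 14
Cheapest is H–C–E at 14.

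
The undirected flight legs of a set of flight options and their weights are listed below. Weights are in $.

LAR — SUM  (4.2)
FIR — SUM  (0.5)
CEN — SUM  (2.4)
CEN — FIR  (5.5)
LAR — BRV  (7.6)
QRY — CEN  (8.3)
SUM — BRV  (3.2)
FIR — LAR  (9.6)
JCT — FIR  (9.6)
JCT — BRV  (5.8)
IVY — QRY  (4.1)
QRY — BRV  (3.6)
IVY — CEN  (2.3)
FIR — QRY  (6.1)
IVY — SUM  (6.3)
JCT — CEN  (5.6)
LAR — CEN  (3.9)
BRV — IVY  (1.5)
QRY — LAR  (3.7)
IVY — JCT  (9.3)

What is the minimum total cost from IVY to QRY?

Compare a few routes:
IVY–BRV–QRY: 1.5+3.6 = 5.1
IVY–CEN–LAR–QRY: 2.3+3.9+3.7 = 9.9
IVY–QRY: 4.1 = 4.1
The minimum is $4.1 via IVY–QRY.

$4.1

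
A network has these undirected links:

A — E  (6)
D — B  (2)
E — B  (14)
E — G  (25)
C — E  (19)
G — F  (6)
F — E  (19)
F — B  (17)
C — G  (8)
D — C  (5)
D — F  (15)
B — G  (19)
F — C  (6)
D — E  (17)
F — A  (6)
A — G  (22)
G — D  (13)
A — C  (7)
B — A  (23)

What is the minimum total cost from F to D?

Compare a few routes:
F → B → D: 17+2 = 19
F → A → C → D: 6+7+5 = 18
F → D: 15 = 15
F → C → D: 6+5 = 11
The minimum is 11 via F → C → D.

11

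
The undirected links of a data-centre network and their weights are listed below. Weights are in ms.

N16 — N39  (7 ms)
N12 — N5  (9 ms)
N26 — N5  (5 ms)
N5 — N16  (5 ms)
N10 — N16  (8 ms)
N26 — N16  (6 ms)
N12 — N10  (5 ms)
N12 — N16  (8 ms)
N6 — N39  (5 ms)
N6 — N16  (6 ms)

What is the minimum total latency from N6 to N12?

14 ms

Enumerating some paths:
N6 → N16 → N12: 6+8 = 14
N6 → N16 → N10 → N12: 6+8+5 = 19
The minimum is 14 ms via N6 → N16 → N12.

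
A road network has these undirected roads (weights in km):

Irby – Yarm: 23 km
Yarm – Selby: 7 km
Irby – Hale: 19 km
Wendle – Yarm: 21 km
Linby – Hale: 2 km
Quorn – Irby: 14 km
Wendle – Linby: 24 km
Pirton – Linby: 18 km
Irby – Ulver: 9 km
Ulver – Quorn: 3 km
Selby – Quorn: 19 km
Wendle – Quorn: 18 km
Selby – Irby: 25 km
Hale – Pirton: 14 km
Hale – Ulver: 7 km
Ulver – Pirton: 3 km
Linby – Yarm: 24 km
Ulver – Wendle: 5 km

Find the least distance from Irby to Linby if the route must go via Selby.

56 km

Best Irby to Selby: Irby → Selby costing 25
Best Selby to Linby: Selby → Yarm → Linby costing 31
Total via Selby: 25 + 31 = 56 km.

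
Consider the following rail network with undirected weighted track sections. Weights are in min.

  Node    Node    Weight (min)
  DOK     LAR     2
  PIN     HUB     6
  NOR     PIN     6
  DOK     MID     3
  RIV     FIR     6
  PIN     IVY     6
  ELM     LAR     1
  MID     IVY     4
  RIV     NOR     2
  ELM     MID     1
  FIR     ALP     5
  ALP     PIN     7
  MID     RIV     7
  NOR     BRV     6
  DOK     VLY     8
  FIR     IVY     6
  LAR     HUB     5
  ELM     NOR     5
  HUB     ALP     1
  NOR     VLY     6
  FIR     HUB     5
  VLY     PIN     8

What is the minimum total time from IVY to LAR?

Compare a few routes:
IVY–MID–ELM–LAR: 4+1+1 = 6
IVY–MID–DOK–LAR: 4+3+2 = 9
The minimum is 6 min via IVY–MID–ELM–LAR.

6 min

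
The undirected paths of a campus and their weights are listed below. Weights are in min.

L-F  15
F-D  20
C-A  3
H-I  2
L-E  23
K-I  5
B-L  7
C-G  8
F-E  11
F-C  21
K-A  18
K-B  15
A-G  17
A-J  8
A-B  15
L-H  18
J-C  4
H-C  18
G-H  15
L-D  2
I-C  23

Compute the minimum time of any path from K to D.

24 min

Candidate routes:
K - B - L - D: 15+7+2 = 24
K - A - B - L - D: 18+15+7+2 = 42
K - I - H - C - A - B - L - D: 5+2+18+3+15+7+2 = 52
K - I - H - L - D: 5+2+18+2 = 27
Cheapest is K - B - L - D at 24 min.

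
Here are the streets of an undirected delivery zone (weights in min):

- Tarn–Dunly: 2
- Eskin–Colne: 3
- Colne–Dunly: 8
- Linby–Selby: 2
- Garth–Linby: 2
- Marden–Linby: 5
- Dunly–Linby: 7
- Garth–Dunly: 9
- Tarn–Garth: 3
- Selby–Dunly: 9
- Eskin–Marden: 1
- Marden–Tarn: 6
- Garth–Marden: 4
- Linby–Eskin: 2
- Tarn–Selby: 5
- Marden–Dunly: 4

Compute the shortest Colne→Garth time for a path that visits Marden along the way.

Shortest Colne→Marden: Colne → Eskin → Marden = 4
Best Marden to Garth: Marden → Garth costing 4
Total via Marden: 4 + 4 = 8 min.

8 min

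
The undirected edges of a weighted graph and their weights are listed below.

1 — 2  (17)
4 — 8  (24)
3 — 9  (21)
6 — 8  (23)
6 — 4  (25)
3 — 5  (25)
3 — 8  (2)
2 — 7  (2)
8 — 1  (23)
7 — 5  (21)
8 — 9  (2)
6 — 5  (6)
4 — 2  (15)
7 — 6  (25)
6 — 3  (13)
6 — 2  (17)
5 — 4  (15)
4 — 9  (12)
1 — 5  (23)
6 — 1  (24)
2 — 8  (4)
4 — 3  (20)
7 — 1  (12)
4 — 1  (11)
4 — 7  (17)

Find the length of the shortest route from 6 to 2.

Enumerating some paths:
6–8–2: 23+4 = 27
6–3–8–2: 13+2+4 = 19
6–7–2: 25+2 = 27
6–2: 17 = 17
Cheapest is 6–2 at 17.

17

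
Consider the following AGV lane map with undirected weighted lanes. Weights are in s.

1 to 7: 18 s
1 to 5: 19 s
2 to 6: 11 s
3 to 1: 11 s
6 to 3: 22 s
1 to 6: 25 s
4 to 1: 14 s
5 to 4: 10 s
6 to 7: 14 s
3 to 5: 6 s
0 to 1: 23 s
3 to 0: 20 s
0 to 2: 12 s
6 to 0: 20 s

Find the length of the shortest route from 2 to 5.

Enumerating some paths:
2 - 0 - 1 - 3 - 5: 12+23+11+6 = 52
2 - 6 - 1 - 3 - 5: 11+25+11+6 = 53
2 - 0 - 3 - 5: 12+20+6 = 38
2 - 6 - 3 - 5: 11+22+6 = 39
The minimum is 38 s via 2 - 0 - 3 - 5.

38 s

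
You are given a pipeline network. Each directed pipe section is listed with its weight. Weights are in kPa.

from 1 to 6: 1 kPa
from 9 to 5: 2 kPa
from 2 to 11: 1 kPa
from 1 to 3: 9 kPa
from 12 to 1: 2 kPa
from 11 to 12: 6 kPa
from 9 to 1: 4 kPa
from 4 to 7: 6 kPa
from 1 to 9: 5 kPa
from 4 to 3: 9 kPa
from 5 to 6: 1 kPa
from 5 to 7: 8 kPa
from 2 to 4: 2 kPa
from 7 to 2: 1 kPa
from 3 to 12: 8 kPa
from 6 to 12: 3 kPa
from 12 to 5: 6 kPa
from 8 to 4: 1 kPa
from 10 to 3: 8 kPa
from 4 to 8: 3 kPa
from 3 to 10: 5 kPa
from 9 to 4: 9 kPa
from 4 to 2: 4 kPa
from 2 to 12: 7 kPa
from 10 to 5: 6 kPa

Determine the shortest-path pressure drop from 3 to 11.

21 kPa

Shortest distances from 3:
3: 0
10: 5  (via 3)
12: 8  (via 3)
1: 10  (via 12)
5: 11  (via 10)
6: 11  (via 1)
9: 15  (via 1)
7: 19  (via 5)
2: 20  (via 7)
11: 21  (via 2)
Shortest route: 3–10–5–7–2–11 = 21 kPa.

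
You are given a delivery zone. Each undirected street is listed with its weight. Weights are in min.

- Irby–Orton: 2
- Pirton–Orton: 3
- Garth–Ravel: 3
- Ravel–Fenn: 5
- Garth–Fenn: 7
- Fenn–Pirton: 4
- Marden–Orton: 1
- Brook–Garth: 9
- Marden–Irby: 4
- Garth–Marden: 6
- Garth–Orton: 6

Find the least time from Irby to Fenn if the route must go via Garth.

Best Irby to Garth: Irby → Orton → Garth costing 8
Best Garth to Fenn: Garth → Fenn costing 7
Total via Garth: 8 + 7 = 15 min.

15 min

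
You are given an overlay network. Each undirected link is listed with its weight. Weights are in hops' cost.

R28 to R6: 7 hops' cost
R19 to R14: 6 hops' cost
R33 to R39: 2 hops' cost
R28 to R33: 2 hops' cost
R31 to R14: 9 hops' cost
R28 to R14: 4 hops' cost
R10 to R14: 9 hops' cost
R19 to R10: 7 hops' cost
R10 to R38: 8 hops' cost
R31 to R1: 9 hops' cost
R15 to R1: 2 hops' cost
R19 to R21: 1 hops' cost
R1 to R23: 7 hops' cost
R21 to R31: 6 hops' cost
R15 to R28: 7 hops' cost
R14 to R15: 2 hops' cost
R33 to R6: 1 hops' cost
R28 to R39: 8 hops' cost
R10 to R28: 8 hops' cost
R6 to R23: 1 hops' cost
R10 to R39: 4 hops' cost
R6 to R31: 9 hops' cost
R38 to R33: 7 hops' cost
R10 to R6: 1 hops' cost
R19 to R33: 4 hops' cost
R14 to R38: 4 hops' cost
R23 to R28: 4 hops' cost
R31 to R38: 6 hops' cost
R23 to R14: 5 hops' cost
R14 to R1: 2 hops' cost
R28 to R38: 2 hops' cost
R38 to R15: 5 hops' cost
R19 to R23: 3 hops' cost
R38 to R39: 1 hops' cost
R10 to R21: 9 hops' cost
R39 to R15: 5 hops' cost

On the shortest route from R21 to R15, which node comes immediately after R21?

R19

Enumerating some paths:
R21–R19–R14–R15: 1+6+2 = 9
R21–R19–R14–R1–R15: 1+6+2+2 = 11
R21–R19–R23–R14–R15: 1+3+5+2 = 11
Cheapest is R21–R19–R14–R15 at 9 hops' cost.
So from R21 the first move is to R19.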